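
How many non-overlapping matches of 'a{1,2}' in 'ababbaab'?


Pattern 'a{1,2}' matches between 1 and 2 consecutive a's (greedy).
String: 'ababbaab'
Finding runs of a's and applying greedy matching:
  Run at pos 0: 'a' (length 1)
  Run at pos 2: 'a' (length 1)
  Run at pos 5: 'aa' (length 2)
Matches: ['a', 'a', 'aa']
Count: 3

3


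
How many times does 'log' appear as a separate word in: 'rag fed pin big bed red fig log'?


Scanning each word for exact match 'log':
  Word 1: 'rag' -> no
  Word 2: 'fed' -> no
  Word 3: 'pin' -> no
  Word 4: 'big' -> no
  Word 5: 'bed' -> no
  Word 6: 'red' -> no
  Word 7: 'fig' -> no
  Word 8: 'log' -> MATCH
Total matches: 1

1


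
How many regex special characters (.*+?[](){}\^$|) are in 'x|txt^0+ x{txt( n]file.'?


Regex special characters are: . * + ? [ ] ( ) { } \ ^ $ |
Scanning 'x|txt^0+ x{txt( n]file.':
  pos 1: '|' -> SPECIAL
  pos 5: '^' -> SPECIAL
  pos 7: '+' -> SPECIAL
  pos 10: '{' -> SPECIAL
  pos 14: '(' -> SPECIAL
  pos 17: ']' -> SPECIAL
  pos 22: '.' -> SPECIAL
Special chars found: ['|', '^', '+', '{', '(', ']', '.']
Total: 7

7


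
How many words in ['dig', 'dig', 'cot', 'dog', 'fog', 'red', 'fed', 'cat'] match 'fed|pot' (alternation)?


Alternation 'fed|pot' matches either 'fed' or 'pot'.
Checking each word:
  'dig' -> no
  'dig' -> no
  'cot' -> no
  'dog' -> no
  'fog' -> no
  'red' -> no
  'fed' -> MATCH
  'cat' -> no
Matches: ['fed']
Count: 1

1


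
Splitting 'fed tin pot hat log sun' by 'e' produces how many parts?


Splitting by 'e' breaks the string at each occurrence of the separator.
Text: 'fed tin pot hat log sun'
Parts after split:
  Part 1: 'f'
  Part 2: 'd tin pot hat log sun'
Total parts: 2

2


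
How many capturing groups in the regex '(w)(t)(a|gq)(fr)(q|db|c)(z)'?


To count capturing groups, count each '(' that starts a group.
Pattern: '(w)(t)(a|gq)(fr)(q|db|c)(z)'
Walking through the pattern:
  Position 0: '(' -> group #1
  Position 3: '(' -> group #2
  Position 6: '(' -> group #3
  Position 12: '(' -> group #4
  Position 16: '(' -> group #5
  Position 24: '(' -> group #6
Total capturing groups: 6

6


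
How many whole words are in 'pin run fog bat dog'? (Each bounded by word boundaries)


Word boundaries (\b) mark the start/end of each word.
Text: 'pin run fog bat dog'
Splitting by whitespace:
  Word 1: 'pin'
  Word 2: 'run'
  Word 3: 'fog'
  Word 4: 'bat'
  Word 5: 'dog'
Total whole words: 5

5


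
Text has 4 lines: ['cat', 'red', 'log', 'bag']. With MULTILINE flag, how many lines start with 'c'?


With MULTILINE flag, ^ matches the start of each line.
Lines: ['cat', 'red', 'log', 'bag']
Checking which lines start with 'c':
  Line 1: 'cat' -> MATCH
  Line 2: 'red' -> no
  Line 3: 'log' -> no
  Line 4: 'bag' -> no
Matching lines: ['cat']
Count: 1

1


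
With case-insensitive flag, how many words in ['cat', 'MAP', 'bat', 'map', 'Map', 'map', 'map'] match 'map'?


Case-insensitive matching: compare each word's lowercase form to 'map'.
  'cat' -> lower='cat' -> no
  'MAP' -> lower='map' -> MATCH
  'bat' -> lower='bat' -> no
  'map' -> lower='map' -> MATCH
  'Map' -> lower='map' -> MATCH
  'map' -> lower='map' -> MATCH
  'map' -> lower='map' -> MATCH
Matches: ['MAP', 'map', 'Map', 'map', 'map']
Count: 5

5


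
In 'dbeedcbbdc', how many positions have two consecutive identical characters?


Looking for consecutive identical characters in 'dbeedcbbdc':
  pos 0-1: 'd' vs 'b' -> different
  pos 1-2: 'b' vs 'e' -> different
  pos 2-3: 'e' vs 'e' -> MATCH ('ee')
  pos 3-4: 'e' vs 'd' -> different
  pos 4-5: 'd' vs 'c' -> different
  pos 5-6: 'c' vs 'b' -> different
  pos 6-7: 'b' vs 'b' -> MATCH ('bb')
  pos 7-8: 'b' vs 'd' -> different
  pos 8-9: 'd' vs 'c' -> different
Consecutive identical pairs: ['ee', 'bb']
Count: 2

2


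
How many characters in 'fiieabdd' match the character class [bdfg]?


Character class [bdfg] matches any of: {b, d, f, g}
Scanning string 'fiieabdd' character by character:
  pos 0: 'f' -> MATCH
  pos 1: 'i' -> no
  pos 2: 'i' -> no
  pos 3: 'e' -> no
  pos 4: 'a' -> no
  pos 5: 'b' -> MATCH
  pos 6: 'd' -> MATCH
  pos 7: 'd' -> MATCH
Total matches: 4

4


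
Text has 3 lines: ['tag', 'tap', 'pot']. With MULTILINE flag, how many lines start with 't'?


With MULTILINE flag, ^ matches the start of each line.
Lines: ['tag', 'tap', 'pot']
Checking which lines start with 't':
  Line 1: 'tag' -> MATCH
  Line 2: 'tap' -> MATCH
  Line 3: 'pot' -> no
Matching lines: ['tag', 'tap']
Count: 2

2


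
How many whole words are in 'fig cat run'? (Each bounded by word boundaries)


Word boundaries (\b) mark the start/end of each word.
Text: 'fig cat run'
Splitting by whitespace:
  Word 1: 'fig'
  Word 2: 'cat'
  Word 3: 'run'
Total whole words: 3

3


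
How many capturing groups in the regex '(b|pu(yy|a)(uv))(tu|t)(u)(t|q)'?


To count capturing groups, count each '(' that starts a group.
Pattern: '(b|pu(yy|a)(uv))(tu|t)(u)(t|q)'
Walking through the pattern:
  Position 0: '(' -> group #1
  Position 5: '(' -> group #2
  Position 11: '(' -> group #3
  Position 16: '(' -> group #4
  Position 22: '(' -> group #5
  Position 25: '(' -> group #6
Total capturing groups: 6

6


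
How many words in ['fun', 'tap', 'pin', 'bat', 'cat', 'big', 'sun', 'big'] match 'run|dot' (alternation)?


Alternation 'run|dot' matches either 'run' or 'dot'.
Checking each word:
  'fun' -> no
  'tap' -> no
  'pin' -> no
  'bat' -> no
  'cat' -> no
  'big' -> no
  'sun' -> no
  'big' -> no
Matches: []
Count: 0

0


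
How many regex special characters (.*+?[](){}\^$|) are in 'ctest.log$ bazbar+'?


Regex special characters are: . * + ? [ ] ( ) { } \ ^ $ |
Scanning 'ctest.log$ bazbar+':
  pos 5: '.' -> SPECIAL
  pos 9: '$' -> SPECIAL
  pos 17: '+' -> SPECIAL
Special chars found: ['.', '$', '+']
Total: 3

3


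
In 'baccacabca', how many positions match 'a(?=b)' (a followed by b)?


Lookahead 'a(?=b)' matches 'a' only when followed by 'b'.
String: 'baccacabca'
Checking each position where char is 'a':
  pos 1: 'a' -> no (next='c')
  pos 4: 'a' -> no (next='c')
  pos 6: 'a' -> MATCH (next='b')
Matching positions: [6]
Count: 1

1


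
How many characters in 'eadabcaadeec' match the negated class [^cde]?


Negated class [^cde] matches any char NOT in {c, d, e}
Scanning 'eadabcaadeec':
  pos 0: 'e' -> no (excluded)
  pos 1: 'a' -> MATCH
  pos 2: 'd' -> no (excluded)
  pos 3: 'a' -> MATCH
  pos 4: 'b' -> MATCH
  pos 5: 'c' -> no (excluded)
  pos 6: 'a' -> MATCH
  pos 7: 'a' -> MATCH
  pos 8: 'd' -> no (excluded)
  pos 9: 'e' -> no (excluded)
  pos 10: 'e' -> no (excluded)
  pos 11: 'c' -> no (excluded)
Total matches: 5

5


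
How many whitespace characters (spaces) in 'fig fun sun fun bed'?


\s matches whitespace characters (spaces, tabs, etc.).
Text: 'fig fun sun fun bed'
This text has 5 words separated by spaces.
Number of spaces = number of words - 1 = 5 - 1 = 4

4


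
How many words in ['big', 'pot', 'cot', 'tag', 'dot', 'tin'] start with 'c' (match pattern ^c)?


Pattern ^c anchors to start of word. Check which words begin with 'c':
  'big' -> no
  'pot' -> no
  'cot' -> MATCH (starts with 'c')
  'tag' -> no
  'dot' -> no
  'tin' -> no
Matching words: ['cot']
Count: 1

1


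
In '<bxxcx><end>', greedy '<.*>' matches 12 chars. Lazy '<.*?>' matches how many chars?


Greedy '<.*>' tries to match as MUCH as possible.
Lazy '<.*?>' tries to match as LITTLE as possible.

String: '<bxxcx><end>'
Greedy '<.*>' starts at first '<' and extends to the LAST '>': '<bxxcx><end>' (12 chars)
Lazy '<.*?>' starts at first '<' and stops at the FIRST '>': '<bxxcx>' (7 chars)

7


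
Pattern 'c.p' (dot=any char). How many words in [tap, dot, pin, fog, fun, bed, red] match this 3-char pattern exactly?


Pattern 'c.p' means: starts with 'c', any single char, ends with 'p'.
Checking each word (must be exactly 3 chars):
  'tap' (len=3): no
  'dot' (len=3): no
  'pin' (len=3): no
  'fog' (len=3): no
  'fun' (len=3): no
  'bed' (len=3): no
  'red' (len=3): no
Matching words: []
Total: 0

0


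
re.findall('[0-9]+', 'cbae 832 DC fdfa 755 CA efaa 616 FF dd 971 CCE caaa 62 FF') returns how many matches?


Pattern '[0-9]+' finds one or more digits.
Text: 'cbae 832 DC fdfa 755 CA efaa 616 FF dd 971 CCE caaa 62 FF'
Scanning for matches:
  Match 1: '832'
  Match 2: '755'
  Match 3: '616'
  Match 4: '971'
  Match 5: '62'
Total matches: 5

5


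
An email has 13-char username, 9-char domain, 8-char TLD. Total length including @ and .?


An email address has format: username@domain.tld
Username length: 13
'@' character: 1
Domain length: 9
'.' character: 1
TLD length: 8
Total = 13 + 1 + 9 + 1 + 8 = 32

32


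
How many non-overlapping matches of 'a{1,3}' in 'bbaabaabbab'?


Pattern 'a{1,3}' matches between 1 and 3 consecutive a's (greedy).
String: 'bbaabaabbab'
Finding runs of a's and applying greedy matching:
  Run at pos 2: 'aa' (length 2)
  Run at pos 5: 'aa' (length 2)
  Run at pos 9: 'a' (length 1)
Matches: ['aa', 'aa', 'a']
Count: 3

3


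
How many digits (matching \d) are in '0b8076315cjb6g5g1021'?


\d matches any digit 0-9.
Scanning '0b8076315cjb6g5g1021':
  pos 0: '0' -> DIGIT
  pos 2: '8' -> DIGIT
  pos 3: '0' -> DIGIT
  pos 4: '7' -> DIGIT
  pos 5: '6' -> DIGIT
  pos 6: '3' -> DIGIT
  pos 7: '1' -> DIGIT
  pos 8: '5' -> DIGIT
  pos 12: '6' -> DIGIT
  pos 14: '5' -> DIGIT
  pos 16: '1' -> DIGIT
  pos 17: '0' -> DIGIT
  pos 18: '2' -> DIGIT
  pos 19: '1' -> DIGIT
Digits found: ['0', '8', '0', '7', '6', '3', '1', '5', '6', '5', '1', '0', '2', '1']
Total: 14

14


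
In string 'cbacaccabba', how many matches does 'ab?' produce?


Pattern 'ab?' matches 'a' optionally followed by 'b'.
String: 'cbacaccabba'
Scanning left to right for 'a' then checking next char:
  Match 1: 'a' (a not followed by b)
  Match 2: 'a' (a not followed by b)
  Match 3: 'ab' (a followed by b)
  Match 4: 'a' (a not followed by b)
Total matches: 4

4


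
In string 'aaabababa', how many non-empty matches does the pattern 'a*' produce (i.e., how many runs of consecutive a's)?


Pattern 'a*' matches zero or more a's. We want non-empty runs of consecutive a's.
String: 'aaabababa'
Walking through the string to find runs of a's:
  Run 1: positions 0-2 -> 'aaa'
  Run 2: positions 4-4 -> 'a'
  Run 3: positions 6-6 -> 'a'
  Run 4: positions 8-8 -> 'a'
Non-empty runs found: ['aaa', 'a', 'a', 'a']
Count: 4

4


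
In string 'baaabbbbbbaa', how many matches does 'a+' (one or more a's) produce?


Pattern 'a+' matches one or more consecutive a's.
String: 'baaabbbbbbaa'
Scanning for runs of a:
  Match 1: 'aaa' (length 3)
  Match 2: 'aa' (length 2)
Total matches: 2

2


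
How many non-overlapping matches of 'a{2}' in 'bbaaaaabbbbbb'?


Pattern 'a{2}' matches exactly 2 consecutive a's (greedy, non-overlapping).
String: 'bbaaaaabbbbbb'
Scanning for runs of a's:
  Run at pos 2: 'aaaaa' (length 5) -> 2 match(es)
Matches found: ['aa', 'aa']
Total: 2

2


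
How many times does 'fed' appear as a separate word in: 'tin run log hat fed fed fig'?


Scanning each word for exact match 'fed':
  Word 1: 'tin' -> no
  Word 2: 'run' -> no
  Word 3: 'log' -> no
  Word 4: 'hat' -> no
  Word 5: 'fed' -> MATCH
  Word 6: 'fed' -> MATCH
  Word 7: 'fig' -> no
Total matches: 2

2


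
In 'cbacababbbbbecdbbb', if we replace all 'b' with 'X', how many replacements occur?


re.sub('b', 'X', text) replaces every occurrence of 'b' with 'X'.
Text: 'cbacababbbbbecdbbb'
Scanning for 'b':
  pos 1: 'b' -> replacement #1
  pos 5: 'b' -> replacement #2
  pos 7: 'b' -> replacement #3
  pos 8: 'b' -> replacement #4
  pos 9: 'b' -> replacement #5
  pos 10: 'b' -> replacement #6
  pos 11: 'b' -> replacement #7
  pos 15: 'b' -> replacement #8
  pos 16: 'b' -> replacement #9
  pos 17: 'b' -> replacement #10
Total replacements: 10

10


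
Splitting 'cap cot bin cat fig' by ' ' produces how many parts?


Splitting by ' ' breaks the string at each occurrence of the separator.
Text: 'cap cot bin cat fig'
Parts after split:
  Part 1: 'cap'
  Part 2: 'cot'
  Part 3: 'bin'
  Part 4: 'cat'
  Part 5: 'fig'
Total parts: 5

5


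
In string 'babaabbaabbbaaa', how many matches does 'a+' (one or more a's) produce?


Pattern 'a+' matches one or more consecutive a's.
String: 'babaabbaabbbaaa'
Scanning for runs of a:
  Match 1: 'a' (length 1)
  Match 2: 'aa' (length 2)
  Match 3: 'aa' (length 2)
  Match 4: 'aaa' (length 3)
Total matches: 4

4


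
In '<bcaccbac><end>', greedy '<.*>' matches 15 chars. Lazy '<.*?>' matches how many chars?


Greedy '<.*>' tries to match as MUCH as possible.
Lazy '<.*?>' tries to match as LITTLE as possible.

String: '<bcaccbac><end>'
Greedy '<.*>' starts at first '<' and extends to the LAST '>': '<bcaccbac><end>' (15 chars)
Lazy '<.*?>' starts at first '<' and stops at the FIRST '>': '<bcaccbac>' (10 chars)

10


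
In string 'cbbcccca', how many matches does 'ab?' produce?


Pattern 'ab?' matches 'a' optionally followed by 'b'.
String: 'cbbcccca'
Scanning left to right for 'a' then checking next char:
  Match 1: 'a' (a not followed by b)
Total matches: 1

1


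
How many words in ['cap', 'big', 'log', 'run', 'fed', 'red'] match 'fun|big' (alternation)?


Alternation 'fun|big' matches either 'fun' or 'big'.
Checking each word:
  'cap' -> no
  'big' -> MATCH
  'log' -> no
  'run' -> no
  'fed' -> no
  'red' -> no
Matches: ['big']
Count: 1

1


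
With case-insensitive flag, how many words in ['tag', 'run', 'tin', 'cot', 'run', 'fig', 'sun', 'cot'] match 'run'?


Case-insensitive matching: compare each word's lowercase form to 'run'.
  'tag' -> lower='tag' -> no
  'run' -> lower='run' -> MATCH
  'tin' -> lower='tin' -> no
  'cot' -> lower='cot' -> no
  'run' -> lower='run' -> MATCH
  'fig' -> lower='fig' -> no
  'sun' -> lower='sun' -> no
  'cot' -> lower='cot' -> no
Matches: ['run', 'run']
Count: 2

2


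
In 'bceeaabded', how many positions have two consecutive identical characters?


Looking for consecutive identical characters in 'bceeaabded':
  pos 0-1: 'b' vs 'c' -> different
  pos 1-2: 'c' vs 'e' -> different
  pos 2-3: 'e' vs 'e' -> MATCH ('ee')
  pos 3-4: 'e' vs 'a' -> different
  pos 4-5: 'a' vs 'a' -> MATCH ('aa')
  pos 5-6: 'a' vs 'b' -> different
  pos 6-7: 'b' vs 'd' -> different
  pos 7-8: 'd' vs 'e' -> different
  pos 8-9: 'e' vs 'd' -> different
Consecutive identical pairs: ['ee', 'aa']
Count: 2

2


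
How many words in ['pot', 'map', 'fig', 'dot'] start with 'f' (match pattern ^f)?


Pattern ^f anchors to start of word. Check which words begin with 'f':
  'pot' -> no
  'map' -> no
  'fig' -> MATCH (starts with 'f')
  'dot' -> no
Matching words: ['fig']
Count: 1

1


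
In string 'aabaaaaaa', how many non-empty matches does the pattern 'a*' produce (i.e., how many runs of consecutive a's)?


Pattern 'a*' matches zero or more a's. We want non-empty runs of consecutive a's.
String: 'aabaaaaaa'
Walking through the string to find runs of a's:
  Run 1: positions 0-1 -> 'aa'
  Run 2: positions 3-8 -> 'aaaaaa'
Non-empty runs found: ['aa', 'aaaaaa']
Count: 2

2


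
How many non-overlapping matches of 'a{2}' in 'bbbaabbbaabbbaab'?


Pattern 'a{2}' matches exactly 2 consecutive a's (greedy, non-overlapping).
String: 'bbbaabbbaabbbaab'
Scanning for runs of a's:
  Run at pos 3: 'aa' (length 2) -> 1 match(es)
  Run at pos 8: 'aa' (length 2) -> 1 match(es)
  Run at pos 13: 'aa' (length 2) -> 1 match(es)
Matches found: ['aa', 'aa', 'aa']
Total: 3

3


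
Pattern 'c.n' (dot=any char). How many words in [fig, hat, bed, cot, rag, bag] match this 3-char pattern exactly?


Pattern 'c.n' means: starts with 'c', any single char, ends with 'n'.
Checking each word (must be exactly 3 chars):
  'fig' (len=3): no
  'hat' (len=3): no
  'bed' (len=3): no
  'cot' (len=3): no
  'rag' (len=3): no
  'bag' (len=3): no
Matching words: []
Total: 0

0


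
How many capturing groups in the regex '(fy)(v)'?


To count capturing groups, count each '(' that starts a group.
Pattern: '(fy)(v)'
Walking through the pattern:
  Position 0: '(' -> group #1
  Position 4: '(' -> group #2
Total capturing groups: 2

2


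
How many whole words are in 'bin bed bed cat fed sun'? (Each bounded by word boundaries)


Word boundaries (\b) mark the start/end of each word.
Text: 'bin bed bed cat fed sun'
Splitting by whitespace:
  Word 1: 'bin'
  Word 2: 'bed'
  Word 3: 'bed'
  Word 4: 'cat'
  Word 5: 'fed'
  Word 6: 'sun'
Total whole words: 6

6


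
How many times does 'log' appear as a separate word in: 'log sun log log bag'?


Scanning each word for exact match 'log':
  Word 1: 'log' -> MATCH
  Word 2: 'sun' -> no
  Word 3: 'log' -> MATCH
  Word 4: 'log' -> MATCH
  Word 5: 'bag' -> no
Total matches: 3

3


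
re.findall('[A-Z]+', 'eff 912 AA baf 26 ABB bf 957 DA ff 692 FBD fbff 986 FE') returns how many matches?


Pattern '[A-Z]+' finds one or more uppercase letters.
Text: 'eff 912 AA baf 26 ABB bf 957 DA ff 692 FBD fbff 986 FE'
Scanning for matches:
  Match 1: 'AA'
  Match 2: 'ABB'
  Match 3: 'DA'
  Match 4: 'FBD'
  Match 5: 'FE'
Total matches: 5

5


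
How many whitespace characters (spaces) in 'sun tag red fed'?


\s matches whitespace characters (spaces, tabs, etc.).
Text: 'sun tag red fed'
This text has 4 words separated by spaces.
Number of spaces = number of words - 1 = 4 - 1 = 3

3


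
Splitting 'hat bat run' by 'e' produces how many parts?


Splitting by 'e' breaks the string at each occurrence of the separator.
Text: 'hat bat run'
Parts after split:
  Part 1: 'hat bat run'
Total parts: 1

1


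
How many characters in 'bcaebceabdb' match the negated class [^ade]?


Negated class [^ade] matches any char NOT in {a, d, e}
Scanning 'bcaebceabdb':
  pos 0: 'b' -> MATCH
  pos 1: 'c' -> MATCH
  pos 2: 'a' -> no (excluded)
  pos 3: 'e' -> no (excluded)
  pos 4: 'b' -> MATCH
  pos 5: 'c' -> MATCH
  pos 6: 'e' -> no (excluded)
  pos 7: 'a' -> no (excluded)
  pos 8: 'b' -> MATCH
  pos 9: 'd' -> no (excluded)
  pos 10: 'b' -> MATCH
Total matches: 6

6


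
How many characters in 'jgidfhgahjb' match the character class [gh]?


Character class [gh] matches any of: {g, h}
Scanning string 'jgidfhgahjb' character by character:
  pos 0: 'j' -> no
  pos 1: 'g' -> MATCH
  pos 2: 'i' -> no
  pos 3: 'd' -> no
  pos 4: 'f' -> no
  pos 5: 'h' -> MATCH
  pos 6: 'g' -> MATCH
  pos 7: 'a' -> no
  pos 8: 'h' -> MATCH
  pos 9: 'j' -> no
  pos 10: 'b' -> no
Total matches: 4

4


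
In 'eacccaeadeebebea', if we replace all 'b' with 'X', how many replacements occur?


re.sub('b', 'X', text) replaces every occurrence of 'b' with 'X'.
Text: 'eacccaeadeebebea'
Scanning for 'b':
  pos 11: 'b' -> replacement #1
  pos 13: 'b' -> replacement #2
Total replacements: 2

2


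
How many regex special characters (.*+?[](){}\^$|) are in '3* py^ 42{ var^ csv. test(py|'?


Regex special characters are: . * + ? [ ] ( ) { } \ ^ $ |
Scanning '3* py^ 42{ var^ csv. test(py|':
  pos 1: '*' -> SPECIAL
  pos 5: '^' -> SPECIAL
  pos 9: '{' -> SPECIAL
  pos 14: '^' -> SPECIAL
  pos 19: '.' -> SPECIAL
  pos 25: '(' -> SPECIAL
  pos 28: '|' -> SPECIAL
Special chars found: ['*', '^', '{', '^', '.', '(', '|']
Total: 7

7


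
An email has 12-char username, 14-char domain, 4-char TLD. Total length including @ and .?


An email address has format: username@domain.tld
Username length: 12
'@' character: 1
Domain length: 14
'.' character: 1
TLD length: 4
Total = 12 + 1 + 14 + 1 + 4 = 32

32


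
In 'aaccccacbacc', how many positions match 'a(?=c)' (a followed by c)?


Lookahead 'a(?=c)' matches 'a' only when followed by 'c'.
String: 'aaccccacbacc'
Checking each position where char is 'a':
  pos 0: 'a' -> no (next='a')
  pos 1: 'a' -> MATCH (next='c')
  pos 6: 'a' -> MATCH (next='c')
  pos 9: 'a' -> MATCH (next='c')
Matching positions: [1, 6, 9]
Count: 3

3


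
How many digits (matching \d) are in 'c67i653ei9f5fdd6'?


\d matches any digit 0-9.
Scanning 'c67i653ei9f5fdd6':
  pos 1: '6' -> DIGIT
  pos 2: '7' -> DIGIT
  pos 4: '6' -> DIGIT
  pos 5: '5' -> DIGIT
  pos 6: '3' -> DIGIT
  pos 9: '9' -> DIGIT
  pos 11: '5' -> DIGIT
  pos 15: '6' -> DIGIT
Digits found: ['6', '7', '6', '5', '3', '9', '5', '6']
Total: 8

8


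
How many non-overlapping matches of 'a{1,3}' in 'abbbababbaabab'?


Pattern 'a{1,3}' matches between 1 and 3 consecutive a's (greedy).
String: 'abbbababbaabab'
Finding runs of a's and applying greedy matching:
  Run at pos 0: 'a' (length 1)
  Run at pos 4: 'a' (length 1)
  Run at pos 6: 'a' (length 1)
  Run at pos 9: 'aa' (length 2)
  Run at pos 12: 'a' (length 1)
Matches: ['a', 'a', 'a', 'aa', 'a']
Count: 5

5


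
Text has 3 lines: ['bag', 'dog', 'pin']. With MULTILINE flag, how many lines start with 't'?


With MULTILINE flag, ^ matches the start of each line.
Lines: ['bag', 'dog', 'pin']
Checking which lines start with 't':
  Line 1: 'bag' -> no
  Line 2: 'dog' -> no
  Line 3: 'pin' -> no
Matching lines: []
Count: 0

0


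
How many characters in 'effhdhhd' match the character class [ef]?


Character class [ef] matches any of: {e, f}
Scanning string 'effhdhhd' character by character:
  pos 0: 'e' -> MATCH
  pos 1: 'f' -> MATCH
  pos 2: 'f' -> MATCH
  pos 3: 'h' -> no
  pos 4: 'd' -> no
  pos 5: 'h' -> no
  pos 6: 'h' -> no
  pos 7: 'd' -> no
Total matches: 3

3


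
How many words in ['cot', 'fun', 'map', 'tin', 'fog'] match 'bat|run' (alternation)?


Alternation 'bat|run' matches either 'bat' or 'run'.
Checking each word:
  'cot' -> no
  'fun' -> no
  'map' -> no
  'tin' -> no
  'fog' -> no
Matches: []
Count: 0

0


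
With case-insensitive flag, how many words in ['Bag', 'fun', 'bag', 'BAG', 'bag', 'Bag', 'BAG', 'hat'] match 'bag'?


Case-insensitive matching: compare each word's lowercase form to 'bag'.
  'Bag' -> lower='bag' -> MATCH
  'fun' -> lower='fun' -> no
  'bag' -> lower='bag' -> MATCH
  'BAG' -> lower='bag' -> MATCH
  'bag' -> lower='bag' -> MATCH
  'Bag' -> lower='bag' -> MATCH
  'BAG' -> lower='bag' -> MATCH
  'hat' -> lower='hat' -> no
Matches: ['Bag', 'bag', 'BAG', 'bag', 'Bag', 'BAG']
Count: 6

6


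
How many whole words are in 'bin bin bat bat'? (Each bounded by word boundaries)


Word boundaries (\b) mark the start/end of each word.
Text: 'bin bin bat bat'
Splitting by whitespace:
  Word 1: 'bin'
  Word 2: 'bin'
  Word 3: 'bat'
  Word 4: 'bat'
Total whole words: 4

4


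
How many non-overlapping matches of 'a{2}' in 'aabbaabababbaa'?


Pattern 'a{2}' matches exactly 2 consecutive a's (greedy, non-overlapping).
String: 'aabbaabababbaa'
Scanning for runs of a's:
  Run at pos 0: 'aa' (length 2) -> 1 match(es)
  Run at pos 4: 'aa' (length 2) -> 1 match(es)
  Run at pos 7: 'a' (length 1) -> 0 match(es)
  Run at pos 9: 'a' (length 1) -> 0 match(es)
  Run at pos 12: 'aa' (length 2) -> 1 match(es)
Matches found: ['aa', 'aa', 'aa']
Total: 3

3


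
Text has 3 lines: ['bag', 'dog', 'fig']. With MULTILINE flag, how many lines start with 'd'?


With MULTILINE flag, ^ matches the start of each line.
Lines: ['bag', 'dog', 'fig']
Checking which lines start with 'd':
  Line 1: 'bag' -> no
  Line 2: 'dog' -> MATCH
  Line 3: 'fig' -> no
Matching lines: ['dog']
Count: 1

1


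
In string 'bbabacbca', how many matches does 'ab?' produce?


Pattern 'ab?' matches 'a' optionally followed by 'b'.
String: 'bbabacbca'
Scanning left to right for 'a' then checking next char:
  Match 1: 'ab' (a followed by b)
  Match 2: 'a' (a not followed by b)
  Match 3: 'a' (a not followed by b)
Total matches: 3

3


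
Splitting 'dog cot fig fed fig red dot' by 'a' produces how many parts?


Splitting by 'a' breaks the string at each occurrence of the separator.
Text: 'dog cot fig fed fig red dot'
Parts after split:
  Part 1: 'dog cot fig fed fig red dot'
Total parts: 1

1


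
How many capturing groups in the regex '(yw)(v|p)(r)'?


To count capturing groups, count each '(' that starts a group.
Pattern: '(yw)(v|p)(r)'
Walking through the pattern:
  Position 0: '(' -> group #1
  Position 4: '(' -> group #2
  Position 9: '(' -> group #3
Total capturing groups: 3

3


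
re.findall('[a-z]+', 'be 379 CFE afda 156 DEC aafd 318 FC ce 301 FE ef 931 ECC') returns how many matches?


Pattern '[a-z]+' finds one or more lowercase letters.
Text: 'be 379 CFE afda 156 DEC aafd 318 FC ce 301 FE ef 931 ECC'
Scanning for matches:
  Match 1: 'be'
  Match 2: 'afda'
  Match 3: 'aafd'
  Match 4: 'ce'
  Match 5: 'ef'
Total matches: 5

5


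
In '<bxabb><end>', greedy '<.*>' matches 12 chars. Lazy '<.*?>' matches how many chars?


Greedy '<.*>' tries to match as MUCH as possible.
Lazy '<.*?>' tries to match as LITTLE as possible.

String: '<bxabb><end>'
Greedy '<.*>' starts at first '<' and extends to the LAST '>': '<bxabb><end>' (12 chars)
Lazy '<.*?>' starts at first '<' and stops at the FIRST '>': '<bxabb>' (7 chars)

7


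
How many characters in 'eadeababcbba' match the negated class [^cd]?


Negated class [^cd] matches any char NOT in {c, d}
Scanning 'eadeababcbba':
  pos 0: 'e' -> MATCH
  pos 1: 'a' -> MATCH
  pos 2: 'd' -> no (excluded)
  pos 3: 'e' -> MATCH
  pos 4: 'a' -> MATCH
  pos 5: 'b' -> MATCH
  pos 6: 'a' -> MATCH
  pos 7: 'b' -> MATCH
  pos 8: 'c' -> no (excluded)
  pos 9: 'b' -> MATCH
  pos 10: 'b' -> MATCH
  pos 11: 'a' -> MATCH
Total matches: 10

10


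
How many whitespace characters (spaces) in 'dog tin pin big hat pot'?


\s matches whitespace characters (spaces, tabs, etc.).
Text: 'dog tin pin big hat pot'
This text has 6 words separated by spaces.
Number of spaces = number of words - 1 = 6 - 1 = 5

5


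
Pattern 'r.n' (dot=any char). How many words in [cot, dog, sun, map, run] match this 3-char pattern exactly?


Pattern 'r.n' means: starts with 'r', any single char, ends with 'n'.
Checking each word (must be exactly 3 chars):
  'cot' (len=3): no
  'dog' (len=3): no
  'sun' (len=3): no
  'map' (len=3): no
  'run' (len=3): MATCH
Matching words: ['run']
Total: 1

1


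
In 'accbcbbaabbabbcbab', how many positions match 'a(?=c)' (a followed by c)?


Lookahead 'a(?=c)' matches 'a' only when followed by 'c'.
String: 'accbcbbaabbabbcbab'
Checking each position where char is 'a':
  pos 0: 'a' -> MATCH (next='c')
  pos 7: 'a' -> no (next='a')
  pos 8: 'a' -> no (next='b')
  pos 11: 'a' -> no (next='b')
  pos 16: 'a' -> no (next='b')
Matching positions: [0]
Count: 1

1


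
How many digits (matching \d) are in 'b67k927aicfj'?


\d matches any digit 0-9.
Scanning 'b67k927aicfj':
  pos 1: '6' -> DIGIT
  pos 2: '7' -> DIGIT
  pos 4: '9' -> DIGIT
  pos 5: '2' -> DIGIT
  pos 6: '7' -> DIGIT
Digits found: ['6', '7', '9', '2', '7']
Total: 5

5


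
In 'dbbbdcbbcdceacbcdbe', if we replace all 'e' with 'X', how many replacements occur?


re.sub('e', 'X', text) replaces every occurrence of 'e' with 'X'.
Text: 'dbbbdcbbcdceacbcdbe'
Scanning for 'e':
  pos 11: 'e' -> replacement #1
  pos 18: 'e' -> replacement #2
Total replacements: 2

2


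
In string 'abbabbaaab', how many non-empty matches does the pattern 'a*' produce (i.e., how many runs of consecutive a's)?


Pattern 'a*' matches zero or more a's. We want non-empty runs of consecutive a's.
String: 'abbabbaaab'
Walking through the string to find runs of a's:
  Run 1: positions 0-0 -> 'a'
  Run 2: positions 3-3 -> 'a'
  Run 3: positions 6-8 -> 'aaa'
Non-empty runs found: ['a', 'a', 'aaa']
Count: 3

3


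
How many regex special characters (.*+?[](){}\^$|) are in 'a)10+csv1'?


Regex special characters are: . * + ? [ ] ( ) { } \ ^ $ |
Scanning 'a)10+csv1':
  pos 1: ')' -> SPECIAL
  pos 4: '+' -> SPECIAL
Special chars found: [')', '+']
Total: 2

2


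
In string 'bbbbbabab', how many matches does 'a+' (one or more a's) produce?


Pattern 'a+' matches one or more consecutive a's.
String: 'bbbbbabab'
Scanning for runs of a:
  Match 1: 'a' (length 1)
  Match 2: 'a' (length 1)
Total matches: 2

2


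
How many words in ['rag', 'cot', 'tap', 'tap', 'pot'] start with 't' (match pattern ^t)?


Pattern ^t anchors to start of word. Check which words begin with 't':
  'rag' -> no
  'cot' -> no
  'tap' -> MATCH (starts with 't')
  'tap' -> MATCH (starts with 't')
  'pot' -> no
Matching words: ['tap', 'tap']
Count: 2

2


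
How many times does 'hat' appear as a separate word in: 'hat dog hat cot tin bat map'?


Scanning each word for exact match 'hat':
  Word 1: 'hat' -> MATCH
  Word 2: 'dog' -> no
  Word 3: 'hat' -> MATCH
  Word 4: 'cot' -> no
  Word 5: 'tin' -> no
  Word 6: 'bat' -> no
  Word 7: 'map' -> no
Total matches: 2

2


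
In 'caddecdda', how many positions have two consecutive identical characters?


Looking for consecutive identical characters in 'caddecdda':
  pos 0-1: 'c' vs 'a' -> different
  pos 1-2: 'a' vs 'd' -> different
  pos 2-3: 'd' vs 'd' -> MATCH ('dd')
  pos 3-4: 'd' vs 'e' -> different
  pos 4-5: 'e' vs 'c' -> different
  pos 5-6: 'c' vs 'd' -> different
  pos 6-7: 'd' vs 'd' -> MATCH ('dd')
  pos 7-8: 'd' vs 'a' -> different
Consecutive identical pairs: ['dd', 'dd']
Count: 2

2


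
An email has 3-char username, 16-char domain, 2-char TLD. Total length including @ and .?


An email address has format: username@domain.tld
Username length: 3
'@' character: 1
Domain length: 16
'.' character: 1
TLD length: 2
Total = 3 + 1 + 16 + 1 + 2 = 23

23


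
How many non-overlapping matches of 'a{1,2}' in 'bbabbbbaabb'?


Pattern 'a{1,2}' matches between 1 and 2 consecutive a's (greedy).
String: 'bbabbbbaabb'
Finding runs of a's and applying greedy matching:
  Run at pos 2: 'a' (length 1)
  Run at pos 7: 'aa' (length 2)
Matches: ['a', 'aa']
Count: 2

2


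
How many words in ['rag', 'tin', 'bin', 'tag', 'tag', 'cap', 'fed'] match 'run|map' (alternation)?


Alternation 'run|map' matches either 'run' or 'map'.
Checking each word:
  'rag' -> no
  'tin' -> no
  'bin' -> no
  'tag' -> no
  'tag' -> no
  'cap' -> no
  'fed' -> no
Matches: []
Count: 0

0


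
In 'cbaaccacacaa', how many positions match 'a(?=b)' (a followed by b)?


Lookahead 'a(?=b)' matches 'a' only when followed by 'b'.
String: 'cbaaccacacaa'
Checking each position where char is 'a':
  pos 2: 'a' -> no (next='a')
  pos 3: 'a' -> no (next='c')
  pos 6: 'a' -> no (next='c')
  pos 8: 'a' -> no (next='c')
  pos 10: 'a' -> no (next='a')
Matching positions: []
Count: 0

0


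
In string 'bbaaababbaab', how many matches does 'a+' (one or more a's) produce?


Pattern 'a+' matches one or more consecutive a's.
String: 'bbaaababbaab'
Scanning for runs of a:
  Match 1: 'aaa' (length 3)
  Match 2: 'a' (length 1)
  Match 3: 'aa' (length 2)
Total matches: 3

3


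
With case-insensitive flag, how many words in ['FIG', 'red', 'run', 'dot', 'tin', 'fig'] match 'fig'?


Case-insensitive matching: compare each word's lowercase form to 'fig'.
  'FIG' -> lower='fig' -> MATCH
  'red' -> lower='red' -> no
  'run' -> lower='run' -> no
  'dot' -> lower='dot' -> no
  'tin' -> lower='tin' -> no
  'fig' -> lower='fig' -> MATCH
Matches: ['FIG', 'fig']
Count: 2

2


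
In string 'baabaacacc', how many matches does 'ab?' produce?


Pattern 'ab?' matches 'a' optionally followed by 'b'.
String: 'baabaacacc'
Scanning left to right for 'a' then checking next char:
  Match 1: 'a' (a not followed by b)
  Match 2: 'ab' (a followed by b)
  Match 3: 'a' (a not followed by b)
  Match 4: 'a' (a not followed by b)
  Match 5: 'a' (a not followed by b)
Total matches: 5

5


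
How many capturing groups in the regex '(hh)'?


To count capturing groups, count each '(' that starts a group.
Pattern: '(hh)'
Walking through the pattern:
  Position 0: '(' -> group #1
Total capturing groups: 1

1


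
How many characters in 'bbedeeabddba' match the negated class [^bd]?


Negated class [^bd] matches any char NOT in {b, d}
Scanning 'bbedeeabddba':
  pos 0: 'b' -> no (excluded)
  pos 1: 'b' -> no (excluded)
  pos 2: 'e' -> MATCH
  pos 3: 'd' -> no (excluded)
  pos 4: 'e' -> MATCH
  pos 5: 'e' -> MATCH
  pos 6: 'a' -> MATCH
  pos 7: 'b' -> no (excluded)
  pos 8: 'd' -> no (excluded)
  pos 9: 'd' -> no (excluded)
  pos 10: 'b' -> no (excluded)
  pos 11: 'a' -> MATCH
Total matches: 5

5


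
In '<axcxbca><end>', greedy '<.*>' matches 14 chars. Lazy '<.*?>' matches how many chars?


Greedy '<.*>' tries to match as MUCH as possible.
Lazy '<.*?>' tries to match as LITTLE as possible.

String: '<axcxbca><end>'
Greedy '<.*>' starts at first '<' and extends to the LAST '>': '<axcxbca><end>' (14 chars)
Lazy '<.*?>' starts at first '<' and stops at the FIRST '>': '<axcxbca>' (9 chars)

9


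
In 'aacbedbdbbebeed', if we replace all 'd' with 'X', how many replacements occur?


re.sub('d', 'X', text) replaces every occurrence of 'd' with 'X'.
Text: 'aacbedbdbbebeed'
Scanning for 'd':
  pos 5: 'd' -> replacement #1
  pos 7: 'd' -> replacement #2
  pos 14: 'd' -> replacement #3
Total replacements: 3

3


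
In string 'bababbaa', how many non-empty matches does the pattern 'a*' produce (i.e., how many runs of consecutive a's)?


Pattern 'a*' matches zero or more a's. We want non-empty runs of consecutive a's.
String: 'bababbaa'
Walking through the string to find runs of a's:
  Run 1: positions 1-1 -> 'a'
  Run 2: positions 3-3 -> 'a'
  Run 3: positions 6-7 -> 'aa'
Non-empty runs found: ['a', 'a', 'aa']
Count: 3

3


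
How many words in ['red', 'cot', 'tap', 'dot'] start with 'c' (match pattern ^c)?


Pattern ^c anchors to start of word. Check which words begin with 'c':
  'red' -> no
  'cot' -> MATCH (starts with 'c')
  'tap' -> no
  'dot' -> no
Matching words: ['cot']
Count: 1

1


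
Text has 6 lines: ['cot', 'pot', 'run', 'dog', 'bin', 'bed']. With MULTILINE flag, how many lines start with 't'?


With MULTILINE flag, ^ matches the start of each line.
Lines: ['cot', 'pot', 'run', 'dog', 'bin', 'bed']
Checking which lines start with 't':
  Line 1: 'cot' -> no
  Line 2: 'pot' -> no
  Line 3: 'run' -> no
  Line 4: 'dog' -> no
  Line 5: 'bin' -> no
  Line 6: 'bed' -> no
Matching lines: []
Count: 0

0


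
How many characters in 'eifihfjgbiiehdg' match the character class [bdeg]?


Character class [bdeg] matches any of: {b, d, e, g}
Scanning string 'eifihfjgbiiehdg' character by character:
  pos 0: 'e' -> MATCH
  pos 1: 'i' -> no
  pos 2: 'f' -> no
  pos 3: 'i' -> no
  pos 4: 'h' -> no
  pos 5: 'f' -> no
  pos 6: 'j' -> no
  pos 7: 'g' -> MATCH
  pos 8: 'b' -> MATCH
  pos 9: 'i' -> no
  pos 10: 'i' -> no
  pos 11: 'e' -> MATCH
  pos 12: 'h' -> no
  pos 13: 'd' -> MATCH
  pos 14: 'g' -> MATCH
Total matches: 6

6


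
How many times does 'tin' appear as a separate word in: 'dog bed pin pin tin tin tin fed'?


Scanning each word for exact match 'tin':
  Word 1: 'dog' -> no
  Word 2: 'bed' -> no
  Word 3: 'pin' -> no
  Word 4: 'pin' -> no
  Word 5: 'tin' -> MATCH
  Word 6: 'tin' -> MATCH
  Word 7: 'tin' -> MATCH
  Word 8: 'fed' -> no
Total matches: 3

3


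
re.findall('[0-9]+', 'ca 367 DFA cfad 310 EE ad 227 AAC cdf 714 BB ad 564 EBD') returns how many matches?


Pattern '[0-9]+' finds one or more digits.
Text: 'ca 367 DFA cfad 310 EE ad 227 AAC cdf 714 BB ad 564 EBD'
Scanning for matches:
  Match 1: '367'
  Match 2: '310'
  Match 3: '227'
  Match 4: '714'
  Match 5: '564'
Total matches: 5

5


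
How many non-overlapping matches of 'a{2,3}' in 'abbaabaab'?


Pattern 'a{2,3}' matches between 2 and 3 consecutive a's (greedy).
String: 'abbaabaab'
Finding runs of a's and applying greedy matching:
  Run at pos 0: 'a' (length 1)
  Run at pos 3: 'aa' (length 2)
  Run at pos 6: 'aa' (length 2)
Matches: ['aa', 'aa']
Count: 2

2


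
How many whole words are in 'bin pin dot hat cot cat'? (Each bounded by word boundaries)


Word boundaries (\b) mark the start/end of each word.
Text: 'bin pin dot hat cot cat'
Splitting by whitespace:
  Word 1: 'bin'
  Word 2: 'pin'
  Word 3: 'dot'
  Word 4: 'hat'
  Word 5: 'cot'
  Word 6: 'cat'
Total whole words: 6

6


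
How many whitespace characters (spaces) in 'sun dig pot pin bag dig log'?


\s matches whitespace characters (spaces, tabs, etc.).
Text: 'sun dig pot pin bag dig log'
This text has 7 words separated by spaces.
Number of spaces = number of words - 1 = 7 - 1 = 6

6


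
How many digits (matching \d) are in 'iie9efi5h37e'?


\d matches any digit 0-9.
Scanning 'iie9efi5h37e':
  pos 3: '9' -> DIGIT
  pos 7: '5' -> DIGIT
  pos 9: '3' -> DIGIT
  pos 10: '7' -> DIGIT
Digits found: ['9', '5', '3', '7']
Total: 4

4


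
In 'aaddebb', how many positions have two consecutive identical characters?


Looking for consecutive identical characters in 'aaddebb':
  pos 0-1: 'a' vs 'a' -> MATCH ('aa')
  pos 1-2: 'a' vs 'd' -> different
  pos 2-3: 'd' vs 'd' -> MATCH ('dd')
  pos 3-4: 'd' vs 'e' -> different
  pos 4-5: 'e' vs 'b' -> different
  pos 5-6: 'b' vs 'b' -> MATCH ('bb')
Consecutive identical pairs: ['aa', 'dd', 'bb']
Count: 3

3


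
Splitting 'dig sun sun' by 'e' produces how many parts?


Splitting by 'e' breaks the string at each occurrence of the separator.
Text: 'dig sun sun'
Parts after split:
  Part 1: 'dig sun sun'
Total parts: 1

1


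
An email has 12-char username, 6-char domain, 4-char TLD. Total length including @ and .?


An email address has format: username@domain.tld
Username length: 12
'@' character: 1
Domain length: 6
'.' character: 1
TLD length: 4
Total = 12 + 1 + 6 + 1 + 4 = 24

24


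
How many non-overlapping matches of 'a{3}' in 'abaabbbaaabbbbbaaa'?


Pattern 'a{3}' matches exactly 3 consecutive a's (greedy, non-overlapping).
String: 'abaabbbaaabbbbbaaa'
Scanning for runs of a's:
  Run at pos 0: 'a' (length 1) -> 0 match(es)
  Run at pos 2: 'aa' (length 2) -> 0 match(es)
  Run at pos 7: 'aaa' (length 3) -> 1 match(es)
  Run at pos 15: 'aaa' (length 3) -> 1 match(es)
Matches found: ['aaa', 'aaa']
Total: 2

2


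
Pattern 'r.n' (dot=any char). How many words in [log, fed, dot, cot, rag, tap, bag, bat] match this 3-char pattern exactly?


Pattern 'r.n' means: starts with 'r', any single char, ends with 'n'.
Checking each word (must be exactly 3 chars):
  'log' (len=3): no
  'fed' (len=3): no
  'dot' (len=3): no
  'cot' (len=3): no
  'rag' (len=3): no
  'tap' (len=3): no
  'bag' (len=3): no
  'bat' (len=3): no
Matching words: []
Total: 0

0


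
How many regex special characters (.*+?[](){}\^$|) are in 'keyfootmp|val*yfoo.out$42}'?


Regex special characters are: . * + ? [ ] ( ) { } \ ^ $ |
Scanning 'keyfootmp|val*yfoo.out$42}':
  pos 9: '|' -> SPECIAL
  pos 13: '*' -> SPECIAL
  pos 18: '.' -> SPECIAL
  pos 22: '$' -> SPECIAL
  pos 25: '}' -> SPECIAL
Special chars found: ['|', '*', '.', '$', '}']
Total: 5

5


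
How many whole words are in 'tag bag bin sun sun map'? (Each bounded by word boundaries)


Word boundaries (\b) mark the start/end of each word.
Text: 'tag bag bin sun sun map'
Splitting by whitespace:
  Word 1: 'tag'
  Word 2: 'bag'
  Word 3: 'bin'
  Word 4: 'sun'
  Word 5: 'sun'
  Word 6: 'map'
Total whole words: 6

6


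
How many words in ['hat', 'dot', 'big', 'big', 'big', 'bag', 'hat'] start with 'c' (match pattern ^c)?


Pattern ^c anchors to start of word. Check which words begin with 'c':
  'hat' -> no
  'dot' -> no
  'big' -> no
  'big' -> no
  'big' -> no
  'bag' -> no
  'hat' -> no
Matching words: []
Count: 0

0


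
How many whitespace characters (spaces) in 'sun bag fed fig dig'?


\s matches whitespace characters (spaces, tabs, etc.).
Text: 'sun bag fed fig dig'
This text has 5 words separated by spaces.
Number of spaces = number of words - 1 = 5 - 1 = 4

4


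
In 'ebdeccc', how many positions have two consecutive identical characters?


Looking for consecutive identical characters in 'ebdeccc':
  pos 0-1: 'e' vs 'b' -> different
  pos 1-2: 'b' vs 'd' -> different
  pos 2-3: 'd' vs 'e' -> different
  pos 3-4: 'e' vs 'c' -> different
  pos 4-5: 'c' vs 'c' -> MATCH ('cc')
  pos 5-6: 'c' vs 'c' -> MATCH ('cc')
Consecutive identical pairs: ['cc', 'cc']
Count: 2

2


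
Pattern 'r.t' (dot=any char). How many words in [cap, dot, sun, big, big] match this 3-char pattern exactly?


Pattern 'r.t' means: starts with 'r', any single char, ends with 't'.
Checking each word (must be exactly 3 chars):
  'cap' (len=3): no
  'dot' (len=3): no
  'sun' (len=3): no
  'big' (len=3): no
  'big' (len=3): no
Matching words: []
Total: 0

0
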